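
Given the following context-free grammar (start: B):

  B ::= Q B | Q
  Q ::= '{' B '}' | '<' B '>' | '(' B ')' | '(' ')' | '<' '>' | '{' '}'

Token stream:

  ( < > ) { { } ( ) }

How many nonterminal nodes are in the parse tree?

10

[B [Q ( [B [Q < >]] )] [B [Q { [B [Q { }] [B [Q ( )]]] }]]]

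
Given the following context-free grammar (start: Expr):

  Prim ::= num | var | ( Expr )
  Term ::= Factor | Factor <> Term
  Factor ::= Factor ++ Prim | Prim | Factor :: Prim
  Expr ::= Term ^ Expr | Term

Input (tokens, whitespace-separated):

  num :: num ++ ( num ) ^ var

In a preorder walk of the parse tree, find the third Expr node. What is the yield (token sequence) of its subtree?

[Expr [Term [Factor [Factor [Factor [Prim num]] :: [Prim num]] ++ [Prim ( [Expr [Term [Factor [Prim num]]]] )]]] ^ [Expr [Term [Factor [Prim var]]]]]

var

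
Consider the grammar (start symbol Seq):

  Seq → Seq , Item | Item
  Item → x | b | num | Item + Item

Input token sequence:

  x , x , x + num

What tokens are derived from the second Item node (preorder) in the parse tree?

[Seq [Seq [Seq [Item x]] , [Item x]] , [Item [Item x] + [Item num]]]

x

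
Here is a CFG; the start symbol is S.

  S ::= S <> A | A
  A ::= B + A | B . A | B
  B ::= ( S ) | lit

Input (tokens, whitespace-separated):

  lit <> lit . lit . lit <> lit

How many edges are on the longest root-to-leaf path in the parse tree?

6

[S [S [S [A [B lit]]] <> [A [B lit] . [A [B lit] . [A [B lit]]]]] <> [A [B lit]]]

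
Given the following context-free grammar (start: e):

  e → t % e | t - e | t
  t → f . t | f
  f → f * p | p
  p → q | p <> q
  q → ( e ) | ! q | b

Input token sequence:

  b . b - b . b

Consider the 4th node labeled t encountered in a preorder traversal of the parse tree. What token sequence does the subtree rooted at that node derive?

b

[e [t [f [p [q b]]] . [t [f [p [q b]]]]] - [e [t [f [p [q b]]] . [t [f [p [q b]]]]]]]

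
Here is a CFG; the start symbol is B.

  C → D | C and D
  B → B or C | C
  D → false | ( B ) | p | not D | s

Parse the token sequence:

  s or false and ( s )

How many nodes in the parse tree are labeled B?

[B [B [C [D s]]] or [C [C [D false]] and [D ( [B [C [D s]]] )]]]

3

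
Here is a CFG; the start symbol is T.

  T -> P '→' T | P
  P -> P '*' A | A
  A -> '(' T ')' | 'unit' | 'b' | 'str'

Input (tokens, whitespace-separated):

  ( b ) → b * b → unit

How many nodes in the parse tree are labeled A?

[T [P [A ( [T [P [A b]]] )]] → [T [P [P [A b]] * [A b]] → [T [P [A unit]]]]]

5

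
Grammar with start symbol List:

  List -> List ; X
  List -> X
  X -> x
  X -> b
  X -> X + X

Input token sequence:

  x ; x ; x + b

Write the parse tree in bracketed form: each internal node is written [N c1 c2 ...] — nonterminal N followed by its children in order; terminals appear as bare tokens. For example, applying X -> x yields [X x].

[List [List [List [X x]] ; [X x]] ; [X [X x] + [X b]]]

List
List ; X
List ; X ; X
X ; X ; X
x ; X ; X
x ; x ; X
x ; x ; X + X
x ; x ; x + X
x ; x ; x + b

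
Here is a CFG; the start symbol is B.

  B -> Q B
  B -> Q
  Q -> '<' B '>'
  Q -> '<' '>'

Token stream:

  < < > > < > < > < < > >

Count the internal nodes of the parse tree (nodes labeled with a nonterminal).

12

[B [Q < [B [Q < >]] >] [B [Q < >] [B [Q < >] [B [Q < [B [Q < >]] >]]]]]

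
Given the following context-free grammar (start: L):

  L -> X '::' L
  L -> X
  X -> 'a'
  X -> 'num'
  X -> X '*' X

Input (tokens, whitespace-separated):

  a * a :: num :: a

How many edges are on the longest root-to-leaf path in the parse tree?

4

[L [X [X a] * [X a]] :: [L [X num] :: [L [X a]]]]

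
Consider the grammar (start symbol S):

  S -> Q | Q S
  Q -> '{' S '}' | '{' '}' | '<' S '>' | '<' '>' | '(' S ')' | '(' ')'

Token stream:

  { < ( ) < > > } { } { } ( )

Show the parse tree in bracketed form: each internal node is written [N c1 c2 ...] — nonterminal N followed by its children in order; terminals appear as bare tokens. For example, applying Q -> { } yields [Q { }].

S
Q S
{ S } S
{ Q } S
{ < S > } S
{ < Q S > } S
{ < ( ) S > } S
{ < ( ) Q > } S
{ < ( ) < > > } S
{ < ( ) < > > } Q S
{ < ( ) < > > } { } S
{ < ( ) < > > } { } Q S
{ < ( ) < > > } { } { } S
{ < ( ) < > > } { } { } Q
{ < ( ) < > > } { } { } ( )

[S [Q { [S [Q < [S [Q ( )] [S [Q < >]]] >]] }] [S [Q { }] [S [Q { }] [S [Q ( )]]]]]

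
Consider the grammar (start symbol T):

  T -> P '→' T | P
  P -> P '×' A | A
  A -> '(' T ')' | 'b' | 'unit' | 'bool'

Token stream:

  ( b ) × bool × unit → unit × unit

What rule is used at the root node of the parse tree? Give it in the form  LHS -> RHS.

T -> P '→' T

[T [P [P [P [A ( [T [P [A b]]] )]] × [A bool]] × [A unit]] → [T [P [P [A unit]] × [A unit]]]]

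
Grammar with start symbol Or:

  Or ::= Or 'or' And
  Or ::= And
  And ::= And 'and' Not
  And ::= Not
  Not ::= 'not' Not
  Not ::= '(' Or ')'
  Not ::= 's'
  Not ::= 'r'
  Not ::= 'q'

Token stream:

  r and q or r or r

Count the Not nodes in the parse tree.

4

[Or [Or [Or [And [And [Not r]] and [Not q]]] or [And [Not r]]] or [And [Not r]]]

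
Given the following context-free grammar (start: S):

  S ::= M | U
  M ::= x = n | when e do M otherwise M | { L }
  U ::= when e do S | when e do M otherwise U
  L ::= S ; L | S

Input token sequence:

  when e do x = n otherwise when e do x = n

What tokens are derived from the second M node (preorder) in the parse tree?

x = n

[S [U when e do [M x = n] otherwise [U when e do [S [M x = n]]]]]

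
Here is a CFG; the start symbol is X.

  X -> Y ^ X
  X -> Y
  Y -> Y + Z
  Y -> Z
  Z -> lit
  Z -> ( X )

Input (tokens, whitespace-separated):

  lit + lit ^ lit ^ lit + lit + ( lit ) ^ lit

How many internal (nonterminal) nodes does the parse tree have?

21

[X [Y [Y [Z lit]] + [Z lit]] ^ [X [Y [Z lit]] ^ [X [Y [Y [Y [Z lit]] + [Z lit]] + [Z ( [X [Y [Z lit]]] )]] ^ [X [Y [Z lit]]]]]]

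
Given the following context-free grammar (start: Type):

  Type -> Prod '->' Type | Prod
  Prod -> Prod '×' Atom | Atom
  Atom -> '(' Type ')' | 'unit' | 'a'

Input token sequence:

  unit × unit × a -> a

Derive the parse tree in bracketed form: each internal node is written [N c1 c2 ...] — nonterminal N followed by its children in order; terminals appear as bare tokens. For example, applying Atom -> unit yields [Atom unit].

[Type [Prod [Prod [Prod [Atom unit]] × [Atom unit]] × [Atom a]] -> [Type [Prod [Atom a]]]]

Type
Prod -> Type
Prod × Atom -> Type
Prod × Atom × Atom -> Type
Atom × Atom × Atom -> Type
unit × Atom × Atom -> Type
unit × unit × Atom -> Type
unit × unit × a -> Type
unit × unit × a -> Prod
unit × unit × a -> Atom
unit × unit × a -> a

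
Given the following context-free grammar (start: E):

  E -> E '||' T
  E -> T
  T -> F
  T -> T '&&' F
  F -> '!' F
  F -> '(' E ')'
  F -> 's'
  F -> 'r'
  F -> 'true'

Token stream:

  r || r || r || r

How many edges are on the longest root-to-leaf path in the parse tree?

[E [E [E [E [T [F r]]] || [T [F r]]] || [T [F r]]] || [T [F r]]]

6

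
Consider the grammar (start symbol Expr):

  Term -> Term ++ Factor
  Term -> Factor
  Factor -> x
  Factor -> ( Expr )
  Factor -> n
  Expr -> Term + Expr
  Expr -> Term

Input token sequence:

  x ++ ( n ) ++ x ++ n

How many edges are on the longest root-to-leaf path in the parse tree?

[Expr [Term [Term [Term [Term [Factor x]] ++ [Factor ( [Expr [Term [Factor n]]] )]] ++ [Factor x]] ++ [Factor n]]]

8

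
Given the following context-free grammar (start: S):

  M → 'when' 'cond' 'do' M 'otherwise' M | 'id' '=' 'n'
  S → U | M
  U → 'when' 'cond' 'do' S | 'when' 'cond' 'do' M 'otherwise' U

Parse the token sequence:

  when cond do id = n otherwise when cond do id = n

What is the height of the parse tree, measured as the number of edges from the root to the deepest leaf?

[S [U when cond do [M id = n] otherwise [U when cond do [S [M id = n]]]]]

5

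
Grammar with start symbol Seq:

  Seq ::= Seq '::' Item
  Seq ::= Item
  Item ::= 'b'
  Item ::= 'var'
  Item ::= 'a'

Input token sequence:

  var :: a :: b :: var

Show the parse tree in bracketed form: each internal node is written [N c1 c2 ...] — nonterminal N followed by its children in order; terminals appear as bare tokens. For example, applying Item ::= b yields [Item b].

[Seq [Seq [Seq [Seq [Item var]] :: [Item a]] :: [Item b]] :: [Item var]]

Seq
Seq :: Item
Seq :: Item :: Item
Seq :: Item :: Item :: Item
Item :: Item :: Item :: Item
var :: Item :: Item :: Item
var :: a :: Item :: Item
var :: a :: b :: Item
var :: a :: b :: var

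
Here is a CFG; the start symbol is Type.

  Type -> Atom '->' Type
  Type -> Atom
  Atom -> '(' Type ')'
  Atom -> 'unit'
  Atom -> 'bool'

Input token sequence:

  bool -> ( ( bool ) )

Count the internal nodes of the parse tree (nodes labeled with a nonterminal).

[Type [Atom bool] -> [Type [Atom ( [Type [Atom ( [Type [Atom bool]] )]] )]]]

8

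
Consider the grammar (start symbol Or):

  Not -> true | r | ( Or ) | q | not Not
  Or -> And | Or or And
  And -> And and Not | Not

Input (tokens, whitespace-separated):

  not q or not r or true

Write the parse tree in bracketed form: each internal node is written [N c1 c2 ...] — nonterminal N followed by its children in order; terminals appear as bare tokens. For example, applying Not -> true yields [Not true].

[Or [Or [Or [And [Not not [Not q]]]] or [And [Not not [Not r]]]] or [And [Not true]]]

Or
Or or And
Or or And or And
And or And or And
Not or And or And
not Not or And or And
not q or And or And
not q or Not or And
not q or not Not or And
not q or not r or And
not q or not r or Not
not q or not r or true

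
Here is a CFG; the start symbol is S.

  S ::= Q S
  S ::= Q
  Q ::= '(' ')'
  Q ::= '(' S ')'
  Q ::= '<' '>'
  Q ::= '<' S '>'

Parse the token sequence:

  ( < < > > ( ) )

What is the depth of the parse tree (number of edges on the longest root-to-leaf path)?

[S [Q ( [S [Q < [S [Q < >]] >] [S [Q ( )]]] )]]

6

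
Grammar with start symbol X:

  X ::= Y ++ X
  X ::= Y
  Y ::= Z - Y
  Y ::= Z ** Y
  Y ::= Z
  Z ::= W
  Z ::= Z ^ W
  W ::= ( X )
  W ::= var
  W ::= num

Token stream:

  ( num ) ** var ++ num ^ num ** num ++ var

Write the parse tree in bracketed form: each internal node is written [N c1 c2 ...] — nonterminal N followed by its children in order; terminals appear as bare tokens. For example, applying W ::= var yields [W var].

[X [Y [Z [W ( [X [Y [Z [W num]]]] )]] ** [Y [Z [W var]]]] ++ [X [Y [Z [Z [W num]] ^ [W num]] ** [Y [Z [W num]]]] ++ [X [Y [Z [W var]]]]]]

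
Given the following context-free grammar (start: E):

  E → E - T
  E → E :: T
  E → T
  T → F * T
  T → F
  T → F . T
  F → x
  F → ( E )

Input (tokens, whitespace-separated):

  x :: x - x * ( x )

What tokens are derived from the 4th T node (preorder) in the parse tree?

( x )

[E [E [E [T [F x]]] :: [T [F x]]] - [T [F x] * [T [F ( [E [T [F x]]] )]]]]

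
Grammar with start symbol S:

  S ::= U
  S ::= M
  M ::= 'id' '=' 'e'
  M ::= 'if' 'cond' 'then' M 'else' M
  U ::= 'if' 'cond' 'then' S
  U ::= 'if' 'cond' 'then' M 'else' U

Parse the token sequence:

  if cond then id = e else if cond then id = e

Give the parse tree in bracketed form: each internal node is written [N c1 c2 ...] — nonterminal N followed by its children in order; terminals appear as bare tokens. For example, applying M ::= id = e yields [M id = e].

S
U
if cond then M else U
if cond then id = e else U
if cond then id = e else if cond then S
if cond then id = e else if cond then M
if cond then id = e else if cond then id = e

[S [U if cond then [M id = e] else [U if cond then [S [M id = e]]]]]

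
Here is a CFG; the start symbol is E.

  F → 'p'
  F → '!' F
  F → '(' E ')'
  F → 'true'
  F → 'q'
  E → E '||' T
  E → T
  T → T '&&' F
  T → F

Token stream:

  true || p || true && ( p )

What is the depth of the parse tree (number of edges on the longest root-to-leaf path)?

6

[E [E [E [T [F true]]] || [T [F p]]] || [T [T [F true]] && [F ( [E [T [F p]]] )]]]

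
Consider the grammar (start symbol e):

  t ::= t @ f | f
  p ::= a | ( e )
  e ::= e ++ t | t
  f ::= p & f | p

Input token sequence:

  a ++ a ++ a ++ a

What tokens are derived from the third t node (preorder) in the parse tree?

a

[e [e [e [e [t [f [p a]]]] ++ [t [f [p a]]]] ++ [t [f [p a]]]] ++ [t [f [p a]]]]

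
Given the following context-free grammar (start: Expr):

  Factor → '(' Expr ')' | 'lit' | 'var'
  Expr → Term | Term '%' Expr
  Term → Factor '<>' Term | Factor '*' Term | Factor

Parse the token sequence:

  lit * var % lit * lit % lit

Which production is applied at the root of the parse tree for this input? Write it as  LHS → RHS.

Expr → Term '%' Expr

[Expr [Term [Factor lit] * [Term [Factor var]]] % [Expr [Term [Factor lit] * [Term [Factor lit]]] % [Expr [Term [Factor lit]]]]]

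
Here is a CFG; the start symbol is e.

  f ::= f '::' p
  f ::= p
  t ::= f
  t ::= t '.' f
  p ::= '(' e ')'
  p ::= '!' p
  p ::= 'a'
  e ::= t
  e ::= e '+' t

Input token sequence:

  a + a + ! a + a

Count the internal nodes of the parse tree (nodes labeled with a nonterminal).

17

[e [e [e [e [t [f [p a]]]] + [t [f [p a]]]] + [t [f [p ! [p a]]]]] + [t [f [p a]]]]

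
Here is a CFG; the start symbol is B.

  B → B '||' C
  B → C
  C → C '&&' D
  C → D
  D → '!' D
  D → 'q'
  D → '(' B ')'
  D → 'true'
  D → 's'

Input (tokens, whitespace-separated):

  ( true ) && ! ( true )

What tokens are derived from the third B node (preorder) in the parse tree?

true

[B [C [C [D ( [B [C [D true]]] )]] && [D ! [D ( [B [C [D true]]] )]]]]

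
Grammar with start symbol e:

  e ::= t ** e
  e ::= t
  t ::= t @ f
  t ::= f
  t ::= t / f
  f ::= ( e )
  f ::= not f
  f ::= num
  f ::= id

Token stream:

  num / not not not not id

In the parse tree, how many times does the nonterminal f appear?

6

[e [t [t [f num]] / [f not [f not [f not [f not [f id]]]]]]]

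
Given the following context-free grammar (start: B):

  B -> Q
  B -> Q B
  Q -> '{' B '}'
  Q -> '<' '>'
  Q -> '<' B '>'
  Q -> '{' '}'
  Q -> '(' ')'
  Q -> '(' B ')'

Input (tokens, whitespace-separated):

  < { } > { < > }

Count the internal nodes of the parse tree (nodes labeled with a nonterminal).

8

[B [Q < [B [Q { }]] >] [B [Q { [B [Q < >]] }]]]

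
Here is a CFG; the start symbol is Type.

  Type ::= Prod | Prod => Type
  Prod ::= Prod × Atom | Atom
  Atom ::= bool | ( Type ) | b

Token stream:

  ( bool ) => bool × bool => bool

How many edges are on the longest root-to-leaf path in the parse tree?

6

[Type [Prod [Atom ( [Type [Prod [Atom bool]]] )]] => [Type [Prod [Prod [Atom bool]] × [Atom bool]] => [Type [Prod [Atom bool]]]]]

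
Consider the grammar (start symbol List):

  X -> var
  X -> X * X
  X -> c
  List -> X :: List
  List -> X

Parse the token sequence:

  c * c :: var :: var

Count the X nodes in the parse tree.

5

[List [X [X c] * [X c]] :: [List [X var] :: [List [X var]]]]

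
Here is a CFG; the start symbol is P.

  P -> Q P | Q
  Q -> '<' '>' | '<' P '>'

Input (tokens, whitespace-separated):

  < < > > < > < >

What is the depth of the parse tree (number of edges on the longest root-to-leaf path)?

[P [Q < [P [Q < >]] >] [P [Q < >] [P [Q < >]]]]

4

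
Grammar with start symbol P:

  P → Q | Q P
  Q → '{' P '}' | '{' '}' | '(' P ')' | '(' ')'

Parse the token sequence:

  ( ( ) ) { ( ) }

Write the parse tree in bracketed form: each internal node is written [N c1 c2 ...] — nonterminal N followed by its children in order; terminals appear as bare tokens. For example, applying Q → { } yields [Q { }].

[P [Q ( [P [Q ( )]] )] [P [Q { [P [Q ( )]] }]]]

P
Q P
( P ) P
( Q ) P
( ( ) ) P
( ( ) ) Q
( ( ) ) { P }
( ( ) ) { Q }
( ( ) ) { ( ) }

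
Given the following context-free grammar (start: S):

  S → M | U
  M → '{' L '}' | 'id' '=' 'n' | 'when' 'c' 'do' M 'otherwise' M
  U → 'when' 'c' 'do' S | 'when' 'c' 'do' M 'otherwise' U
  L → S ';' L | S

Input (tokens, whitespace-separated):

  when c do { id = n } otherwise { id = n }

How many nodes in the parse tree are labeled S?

[S [M when c do [M { [L [S [M id = n]]] }] otherwise [M { [L [S [M id = n]]] }]]]

3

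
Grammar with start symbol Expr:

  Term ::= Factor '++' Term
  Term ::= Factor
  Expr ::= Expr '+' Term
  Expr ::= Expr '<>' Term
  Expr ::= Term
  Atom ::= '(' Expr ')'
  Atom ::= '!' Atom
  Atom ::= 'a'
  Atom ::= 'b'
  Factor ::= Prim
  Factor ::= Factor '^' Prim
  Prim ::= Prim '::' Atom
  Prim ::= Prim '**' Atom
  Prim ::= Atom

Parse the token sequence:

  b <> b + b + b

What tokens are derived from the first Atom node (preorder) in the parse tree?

[Expr [Expr [Expr [Expr [Term [Factor [Prim [Atom b]]]]] <> [Term [Factor [Prim [Atom b]]]]] + [Term [Factor [Prim [Atom b]]]]] + [Term [Factor [Prim [Atom b]]]]]

b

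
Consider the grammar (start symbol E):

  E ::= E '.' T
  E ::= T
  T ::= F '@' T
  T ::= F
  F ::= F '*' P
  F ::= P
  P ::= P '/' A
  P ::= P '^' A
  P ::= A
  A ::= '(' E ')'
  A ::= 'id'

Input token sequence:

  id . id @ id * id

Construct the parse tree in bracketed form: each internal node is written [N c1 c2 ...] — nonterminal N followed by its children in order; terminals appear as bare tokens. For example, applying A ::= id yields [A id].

[E [E [T [F [P [A id]]]]] . [T [F [P [A id]]] @ [T [F [F [P [A id]]] * [P [A id]]]]]]

E
E . T
T . T
F . T
P . T
A . T
id . T
id . F @ T
id . P @ T
id . A @ T
id . id @ T
id . id @ F
id . id @ F * P
id . id @ P * P
id . id @ A * P
id . id @ id * P
id . id @ id * A
id . id @ id * id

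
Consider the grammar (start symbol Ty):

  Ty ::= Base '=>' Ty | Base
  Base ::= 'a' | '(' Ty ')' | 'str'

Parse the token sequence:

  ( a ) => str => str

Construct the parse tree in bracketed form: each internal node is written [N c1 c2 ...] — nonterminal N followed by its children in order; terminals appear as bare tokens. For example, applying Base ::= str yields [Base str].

[Ty [Base ( [Ty [Base a]] )] => [Ty [Base str] => [Ty [Base str]]]]

Ty
Base => Ty
( Ty ) => Ty
( Base ) => Ty
( a ) => Ty
( a ) => Base => Ty
( a ) => str => Ty
( a ) => str => Base
( a ) => str => str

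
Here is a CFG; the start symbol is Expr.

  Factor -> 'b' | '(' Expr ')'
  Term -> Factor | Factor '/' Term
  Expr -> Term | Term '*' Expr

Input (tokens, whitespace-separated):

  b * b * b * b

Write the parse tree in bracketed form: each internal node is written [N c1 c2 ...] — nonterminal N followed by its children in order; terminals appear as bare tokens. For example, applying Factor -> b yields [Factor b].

Expr
Term * Expr
Factor * Expr
b * Expr
b * Term * Expr
b * Factor * Expr
b * b * Expr
b * b * Term * Expr
b * b * Factor * Expr
b * b * b * Expr
b * b * b * Term
b * b * b * Factor
b * b * b * b

[Expr [Term [Factor b]] * [Expr [Term [Factor b]] * [Expr [Term [Factor b]] * [Expr [Term [Factor b]]]]]]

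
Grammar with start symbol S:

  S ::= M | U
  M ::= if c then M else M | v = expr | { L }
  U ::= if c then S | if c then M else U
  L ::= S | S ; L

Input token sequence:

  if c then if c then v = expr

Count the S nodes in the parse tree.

[S [U if c then [S [U if c then [S [M v = expr]]]]]]

3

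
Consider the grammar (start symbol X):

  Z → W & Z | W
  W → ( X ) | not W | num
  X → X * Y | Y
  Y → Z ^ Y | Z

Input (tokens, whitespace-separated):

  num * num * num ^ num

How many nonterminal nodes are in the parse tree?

[X [X [X [Y [Z [W num]]]] * [Y [Z [W num]]]] * [Y [Z [W num]] ^ [Y [Z [W num]]]]]

15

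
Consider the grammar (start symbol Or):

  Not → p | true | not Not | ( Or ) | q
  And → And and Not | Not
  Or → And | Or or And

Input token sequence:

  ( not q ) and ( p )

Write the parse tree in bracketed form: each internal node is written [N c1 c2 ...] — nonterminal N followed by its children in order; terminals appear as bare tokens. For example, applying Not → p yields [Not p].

Or
And
And and Not
Not and Not
( Or ) and Not
( And ) and Not
( Not ) and Not
( not Not ) and Not
( not q ) and Not
( not q ) and ( Or )
( not q ) and ( And )
( not q ) and ( Not )
( not q ) and ( p )

[Or [And [And [Not ( [Or [And [Not not [Not q]]]] )]] and [Not ( [Or [And [Not p]]] )]]]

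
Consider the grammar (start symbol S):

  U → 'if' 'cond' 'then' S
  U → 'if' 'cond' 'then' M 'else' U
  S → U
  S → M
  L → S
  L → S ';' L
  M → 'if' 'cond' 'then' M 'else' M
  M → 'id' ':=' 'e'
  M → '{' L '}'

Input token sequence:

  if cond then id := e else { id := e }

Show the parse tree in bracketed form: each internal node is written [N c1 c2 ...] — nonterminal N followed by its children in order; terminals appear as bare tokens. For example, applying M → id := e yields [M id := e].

[S [M if cond then [M id := e] else [M { [L [S [M id := e]]] }]]]

S
M
if cond then M else M
if cond then id := e else M
if cond then id := e else { L }
if cond then id := e else { S }
if cond then id := e else { M }
if cond then id := e else { id := e }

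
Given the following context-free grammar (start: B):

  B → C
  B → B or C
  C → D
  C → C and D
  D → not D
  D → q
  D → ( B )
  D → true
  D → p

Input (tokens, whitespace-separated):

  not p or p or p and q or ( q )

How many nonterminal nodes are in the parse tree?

[B [B [B [B [C [D not [D p]]]] or [C [D p]]] or [C [C [D p]] and [D q]]] or [C [D ( [B [C [D q]]] )]]]

18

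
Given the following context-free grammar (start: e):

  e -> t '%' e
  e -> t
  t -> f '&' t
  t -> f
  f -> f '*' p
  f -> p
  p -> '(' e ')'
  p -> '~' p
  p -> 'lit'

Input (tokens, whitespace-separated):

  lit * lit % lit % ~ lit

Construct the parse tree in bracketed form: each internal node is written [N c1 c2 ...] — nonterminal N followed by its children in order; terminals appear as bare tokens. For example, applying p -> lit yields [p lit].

e
t % e
f % e
f * p % e
p * p % e
lit * p % e
lit * lit % e
lit * lit % t % e
lit * lit % f % e
lit * lit % p % e
lit * lit % lit % e
lit * lit % lit % t
lit * lit % lit % f
lit * lit % lit % p
lit * lit % lit % ~ p
lit * lit % lit % ~ lit

[e [t [f [f [p lit]] * [p lit]]] % [e [t [f [p lit]]] % [e [t [f [p ~ [p lit]]]]]]]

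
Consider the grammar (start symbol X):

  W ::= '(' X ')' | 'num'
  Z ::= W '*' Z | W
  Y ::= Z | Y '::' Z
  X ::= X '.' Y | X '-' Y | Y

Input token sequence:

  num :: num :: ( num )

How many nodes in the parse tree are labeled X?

2

[X [Y [Y [Y [Z [W num]]] :: [Z [W num]]] :: [Z [W ( [X [Y [Z [W num]]]] )]]]]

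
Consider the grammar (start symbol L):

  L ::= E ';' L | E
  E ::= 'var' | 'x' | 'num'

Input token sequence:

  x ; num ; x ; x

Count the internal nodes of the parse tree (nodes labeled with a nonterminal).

[L [E x] ; [L [E num] ; [L [E x] ; [L [E x]]]]]

8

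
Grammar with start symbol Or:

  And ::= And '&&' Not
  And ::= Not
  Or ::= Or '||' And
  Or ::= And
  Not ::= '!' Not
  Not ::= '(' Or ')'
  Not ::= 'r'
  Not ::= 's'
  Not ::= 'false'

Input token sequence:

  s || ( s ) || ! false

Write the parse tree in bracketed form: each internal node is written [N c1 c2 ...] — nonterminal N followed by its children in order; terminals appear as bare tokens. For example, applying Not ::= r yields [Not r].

Or
Or || And
Or || And || And
And || And || And
Not || And || And
s || And || And
s || Not || And
s || ( Or ) || And
s || ( And ) || And
s || ( Not ) || And
s || ( s ) || And
s || ( s ) || Not
s || ( s ) || ! Not
s || ( s ) || ! false

[Or [Or [Or [And [Not s]]] || [And [Not ( [Or [And [Not s]]] )]]] || [And [Not ! [Not false]]]]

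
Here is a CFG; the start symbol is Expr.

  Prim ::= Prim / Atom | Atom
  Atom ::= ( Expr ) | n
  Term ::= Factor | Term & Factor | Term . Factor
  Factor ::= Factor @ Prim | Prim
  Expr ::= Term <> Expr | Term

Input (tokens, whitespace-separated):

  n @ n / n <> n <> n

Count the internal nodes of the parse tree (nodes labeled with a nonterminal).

20

[Expr [Term [Factor [Factor [Prim [Atom n]]] @ [Prim [Prim [Atom n]] / [Atom n]]]] <> [Expr [Term [Factor [Prim [Atom n]]]] <> [Expr [Term [Factor [Prim [Atom n]]]]]]]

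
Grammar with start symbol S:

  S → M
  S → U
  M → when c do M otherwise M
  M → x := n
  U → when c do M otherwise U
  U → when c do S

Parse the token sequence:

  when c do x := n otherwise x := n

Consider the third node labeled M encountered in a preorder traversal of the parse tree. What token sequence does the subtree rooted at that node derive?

[S [M when c do [M x := n] otherwise [M x := n]]]

x := n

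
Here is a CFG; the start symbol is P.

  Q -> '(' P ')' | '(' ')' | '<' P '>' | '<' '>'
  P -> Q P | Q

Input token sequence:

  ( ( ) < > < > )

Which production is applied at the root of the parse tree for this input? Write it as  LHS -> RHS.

[P [Q ( [P [Q ( )] [P [Q < >] [P [Q < >]]]] )]]

P -> Q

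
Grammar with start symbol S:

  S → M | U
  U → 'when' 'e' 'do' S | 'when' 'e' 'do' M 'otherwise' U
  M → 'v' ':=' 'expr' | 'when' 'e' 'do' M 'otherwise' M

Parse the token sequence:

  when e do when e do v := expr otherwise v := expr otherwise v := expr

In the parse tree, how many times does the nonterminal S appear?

[S [M when e do [M when e do [M v := expr] otherwise [M v := expr]] otherwise [M v := expr]]]

1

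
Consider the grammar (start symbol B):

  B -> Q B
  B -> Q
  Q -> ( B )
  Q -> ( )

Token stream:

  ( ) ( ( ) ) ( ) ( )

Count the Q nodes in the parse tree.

[B [Q ( )] [B [Q ( [B [Q ( )]] )] [B [Q ( )] [B [Q ( )]]]]]

5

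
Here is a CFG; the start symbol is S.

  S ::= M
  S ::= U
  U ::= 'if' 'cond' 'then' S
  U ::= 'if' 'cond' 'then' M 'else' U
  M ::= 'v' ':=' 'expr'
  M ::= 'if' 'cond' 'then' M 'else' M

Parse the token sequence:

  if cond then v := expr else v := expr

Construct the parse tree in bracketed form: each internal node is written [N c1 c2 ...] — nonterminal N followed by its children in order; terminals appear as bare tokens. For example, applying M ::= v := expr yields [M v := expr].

S
M
if cond then M else M
if cond then v := expr else M
if cond then v := expr else v := expr

[S [M if cond then [M v := expr] else [M v := expr]]]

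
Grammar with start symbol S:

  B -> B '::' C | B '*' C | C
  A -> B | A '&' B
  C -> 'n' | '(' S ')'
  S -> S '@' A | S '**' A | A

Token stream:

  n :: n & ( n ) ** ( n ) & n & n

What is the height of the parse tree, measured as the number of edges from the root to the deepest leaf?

[S [S [A [A [B [B [C n]] :: [C n]]] & [B [C ( [S [A [B [C n]]]] )]]]] ** [A [A [A [B [C ( [S [A [B [C n]]]] )]]] & [B [C n]]] & [B [C n]]]]

10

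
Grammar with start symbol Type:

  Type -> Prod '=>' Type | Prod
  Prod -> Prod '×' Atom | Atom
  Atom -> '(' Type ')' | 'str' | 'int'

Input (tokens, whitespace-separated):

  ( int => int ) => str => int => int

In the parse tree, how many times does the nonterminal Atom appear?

[Type [Prod [Atom ( [Type [Prod [Atom int]] => [Type [Prod [Atom int]]]] )]] => [Type [Prod [Atom str]] => [Type [Prod [Atom int]] => [Type [Prod [Atom int]]]]]]

6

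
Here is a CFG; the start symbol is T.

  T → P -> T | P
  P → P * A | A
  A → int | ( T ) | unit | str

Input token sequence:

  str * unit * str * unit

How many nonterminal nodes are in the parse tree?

9

[T [P [P [P [P [A str]] * [A unit]] * [A str]] * [A unit]]]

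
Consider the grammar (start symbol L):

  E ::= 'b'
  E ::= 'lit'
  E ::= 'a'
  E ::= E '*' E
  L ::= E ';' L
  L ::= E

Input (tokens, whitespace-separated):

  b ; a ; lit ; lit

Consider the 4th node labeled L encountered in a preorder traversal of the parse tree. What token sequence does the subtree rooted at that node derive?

lit

[L [E b] ; [L [E a] ; [L [E lit] ; [L [E lit]]]]]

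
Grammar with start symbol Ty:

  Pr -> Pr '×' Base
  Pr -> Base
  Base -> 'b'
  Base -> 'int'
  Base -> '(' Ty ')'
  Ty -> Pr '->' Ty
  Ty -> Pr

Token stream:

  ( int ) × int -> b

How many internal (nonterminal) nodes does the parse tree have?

11

[Ty [Pr [Pr [Base ( [Ty [Pr [Base int]]] )]] × [Base int]] -> [Ty [Pr [Base b]]]]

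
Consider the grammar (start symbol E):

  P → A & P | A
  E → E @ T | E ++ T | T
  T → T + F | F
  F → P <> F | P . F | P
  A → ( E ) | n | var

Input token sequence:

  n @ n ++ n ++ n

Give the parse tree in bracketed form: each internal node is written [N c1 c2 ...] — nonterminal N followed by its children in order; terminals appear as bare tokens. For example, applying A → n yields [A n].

E
E ++ T
E ++ T ++ T
E @ T ++ T ++ T
T @ T ++ T ++ T
F @ T ++ T ++ T
P @ T ++ T ++ T
A @ T ++ T ++ T
n @ T ++ T ++ T
n @ F ++ T ++ T
n @ P ++ T ++ T
n @ A ++ T ++ T
n @ n ++ T ++ T
n @ n ++ F ++ T
n @ n ++ P ++ T
n @ n ++ A ++ T
n @ n ++ n ++ T
n @ n ++ n ++ F
n @ n ++ n ++ P
n @ n ++ n ++ A
n @ n ++ n ++ n

[E [E [E [E [T [F [P [A n]]]]] @ [T [F [P [A n]]]]] ++ [T [F [P [A n]]]]] ++ [T [F [P [A n]]]]]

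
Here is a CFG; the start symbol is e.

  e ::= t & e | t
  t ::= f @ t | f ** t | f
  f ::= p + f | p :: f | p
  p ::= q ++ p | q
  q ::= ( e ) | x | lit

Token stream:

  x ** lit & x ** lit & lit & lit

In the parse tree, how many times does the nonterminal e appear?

[e [t [f [p [q x]]] ** [t [f [p [q lit]]]]] & [e [t [f [p [q x]]] ** [t [f [p [q lit]]]]] & [e [t [f [p [q lit]]]] & [e [t [f [p [q lit]]]]]]]]

4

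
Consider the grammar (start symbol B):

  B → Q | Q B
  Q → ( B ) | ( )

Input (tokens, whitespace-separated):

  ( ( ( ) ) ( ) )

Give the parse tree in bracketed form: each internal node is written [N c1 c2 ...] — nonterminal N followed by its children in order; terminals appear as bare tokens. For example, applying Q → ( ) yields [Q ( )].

[B [Q ( [B [Q ( [B [Q ( )]] )] [B [Q ( )]]] )]]

B
Q
( B )
( Q B )
( ( B ) B )
( ( Q ) B )
( ( ( ) ) B )
( ( ( ) ) Q )
( ( ( ) ) ( ) )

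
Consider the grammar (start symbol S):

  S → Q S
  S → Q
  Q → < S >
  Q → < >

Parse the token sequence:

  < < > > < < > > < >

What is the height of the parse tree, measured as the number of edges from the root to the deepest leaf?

5

[S [Q < [S [Q < >]] >] [S [Q < [S [Q < >]] >] [S [Q < >]]]]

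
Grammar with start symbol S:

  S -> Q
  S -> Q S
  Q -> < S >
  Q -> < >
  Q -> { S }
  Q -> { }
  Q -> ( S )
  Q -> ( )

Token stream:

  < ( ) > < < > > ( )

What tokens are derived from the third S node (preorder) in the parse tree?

< < > > ( )

[S [Q < [S [Q ( )]] >] [S [Q < [S [Q < >]] >] [S [Q ( )]]]]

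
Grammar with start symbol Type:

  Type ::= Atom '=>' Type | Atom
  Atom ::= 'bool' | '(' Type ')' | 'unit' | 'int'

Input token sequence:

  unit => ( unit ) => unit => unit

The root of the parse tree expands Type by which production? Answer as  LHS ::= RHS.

[Type [Atom unit] => [Type [Atom ( [Type [Atom unit]] )] => [Type [Atom unit] => [Type [Atom unit]]]]]

Type ::= Atom '=>' Type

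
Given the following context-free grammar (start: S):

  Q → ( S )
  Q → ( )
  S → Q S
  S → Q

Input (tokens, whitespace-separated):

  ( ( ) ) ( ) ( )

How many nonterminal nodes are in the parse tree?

[S [Q ( [S [Q ( )]] )] [S [Q ( )] [S [Q ( )]]]]

8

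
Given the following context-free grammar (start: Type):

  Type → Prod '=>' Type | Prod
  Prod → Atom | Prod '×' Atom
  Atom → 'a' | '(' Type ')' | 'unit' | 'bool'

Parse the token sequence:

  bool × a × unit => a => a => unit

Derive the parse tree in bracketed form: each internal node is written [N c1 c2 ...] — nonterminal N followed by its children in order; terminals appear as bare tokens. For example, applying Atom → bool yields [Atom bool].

Type
Prod => Type
Prod × Atom => Type
Prod × Atom × Atom => Type
Atom × Atom × Atom => Type
bool × Atom × Atom => Type
bool × a × Atom => Type
bool × a × unit => Type
bool × a × unit => Prod => Type
bool × a × unit => Atom => Type
bool × a × unit => a => Type
bool × a × unit => a => Prod => Type
bool × a × unit => a => Atom => Type
bool × a × unit => a => a => Type
bool × a × unit => a => a => Prod
bool × a × unit => a => a => Atom
bool × a × unit => a => a => unit

[Type [Prod [Prod [Prod [Atom bool]] × [Atom a]] × [Atom unit]] => [Type [Prod [Atom a]] => [Type [Prod [Atom a]] => [Type [Prod [Atom unit]]]]]]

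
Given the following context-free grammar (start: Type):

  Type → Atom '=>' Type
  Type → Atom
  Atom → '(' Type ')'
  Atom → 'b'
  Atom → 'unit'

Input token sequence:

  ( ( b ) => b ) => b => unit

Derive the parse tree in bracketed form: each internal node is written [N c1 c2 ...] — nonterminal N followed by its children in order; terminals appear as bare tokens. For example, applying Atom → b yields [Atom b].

[Type [Atom ( [Type [Atom ( [Type [Atom b]] )] => [Type [Atom b]]] )] => [Type [Atom b] => [Type [Atom unit]]]]

Type
Atom => Type
( Type ) => Type
( Atom => Type ) => Type
( ( Type ) => Type ) => Type
( ( Atom ) => Type ) => Type
( ( b ) => Type ) => Type
( ( b ) => Atom ) => Type
( ( b ) => b ) => Type
( ( b ) => b ) => Atom => Type
( ( b ) => b ) => b => Type
( ( b ) => b ) => b => Atom
( ( b ) => b ) => b => unit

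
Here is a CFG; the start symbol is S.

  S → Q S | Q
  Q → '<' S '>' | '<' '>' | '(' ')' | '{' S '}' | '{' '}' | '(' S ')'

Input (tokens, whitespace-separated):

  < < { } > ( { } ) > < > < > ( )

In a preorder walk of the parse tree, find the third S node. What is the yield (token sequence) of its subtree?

{ }

[S [Q < [S [Q < [S [Q { }]] >] [S [Q ( [S [Q { }]] )]]] >] [S [Q < >] [S [Q < >] [S [Q ( )]]]]]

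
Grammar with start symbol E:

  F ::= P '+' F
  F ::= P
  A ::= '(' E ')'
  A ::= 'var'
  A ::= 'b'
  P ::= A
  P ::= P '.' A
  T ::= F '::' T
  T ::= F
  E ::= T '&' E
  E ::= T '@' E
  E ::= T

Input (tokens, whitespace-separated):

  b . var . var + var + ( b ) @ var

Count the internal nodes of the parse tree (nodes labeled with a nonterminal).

[E [T [F [P [P [P [A b]] . [A var]] . [A var]] + [F [P [A var]] + [F [P [A ( [E [T [F [P [A b]]]]] )]]]]]] @ [E [T [F [P [A var]]]]]]

25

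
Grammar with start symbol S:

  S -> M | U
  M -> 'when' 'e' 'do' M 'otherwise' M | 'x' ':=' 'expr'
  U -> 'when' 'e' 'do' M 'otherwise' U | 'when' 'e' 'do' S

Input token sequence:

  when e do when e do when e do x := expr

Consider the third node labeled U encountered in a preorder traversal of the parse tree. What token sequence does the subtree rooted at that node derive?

[S [U when e do [S [U when e do [S [U when e do [S [M x := expr]]]]]]]]

when e do x := expr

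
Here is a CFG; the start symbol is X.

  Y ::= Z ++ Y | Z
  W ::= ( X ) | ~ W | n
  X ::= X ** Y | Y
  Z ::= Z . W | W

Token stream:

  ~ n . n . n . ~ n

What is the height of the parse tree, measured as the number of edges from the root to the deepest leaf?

8

[X [Y [Z [Z [Z [Z [W ~ [W n]]] . [W n]] . [W n]] . [W ~ [W n]]]]]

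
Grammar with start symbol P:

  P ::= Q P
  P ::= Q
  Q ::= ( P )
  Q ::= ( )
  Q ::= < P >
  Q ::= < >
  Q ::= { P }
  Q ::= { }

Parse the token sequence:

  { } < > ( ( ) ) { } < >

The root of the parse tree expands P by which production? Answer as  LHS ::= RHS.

[P [Q { }] [P [Q < >] [P [Q ( [P [Q ( )]] )] [P [Q { }] [P [Q < >]]]]]]

P ::= Q P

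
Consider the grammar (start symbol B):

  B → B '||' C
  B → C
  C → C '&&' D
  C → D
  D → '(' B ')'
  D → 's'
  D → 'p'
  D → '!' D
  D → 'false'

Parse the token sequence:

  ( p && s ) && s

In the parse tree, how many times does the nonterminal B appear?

2

[B [C [C [D ( [B [C [C [D p]] && [D s]]] )]] && [D s]]]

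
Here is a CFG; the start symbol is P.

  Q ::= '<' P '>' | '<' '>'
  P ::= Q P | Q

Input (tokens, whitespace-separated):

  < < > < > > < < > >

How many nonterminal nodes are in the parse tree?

10

[P [Q < [P [Q < >] [P [Q < >]]] >] [P [Q < [P [Q < >]] >]]]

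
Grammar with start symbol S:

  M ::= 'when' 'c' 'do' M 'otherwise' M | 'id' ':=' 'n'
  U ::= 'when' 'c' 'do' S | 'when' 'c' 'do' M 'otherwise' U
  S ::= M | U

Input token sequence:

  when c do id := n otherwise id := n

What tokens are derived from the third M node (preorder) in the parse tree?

id := n

[S [M when c do [M id := n] otherwise [M id := n]]]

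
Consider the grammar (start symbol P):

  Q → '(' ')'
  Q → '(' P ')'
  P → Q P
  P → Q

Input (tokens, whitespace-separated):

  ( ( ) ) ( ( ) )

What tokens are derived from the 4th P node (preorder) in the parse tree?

[P [Q ( [P [Q ( )]] )] [P [Q ( [P [Q ( )]] )]]]

( )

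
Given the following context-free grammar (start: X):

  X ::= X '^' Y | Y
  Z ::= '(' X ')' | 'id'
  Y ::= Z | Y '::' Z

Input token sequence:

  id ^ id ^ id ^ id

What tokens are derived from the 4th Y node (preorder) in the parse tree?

[X [X [X [X [Y [Z id]]] ^ [Y [Z id]]] ^ [Y [Z id]]] ^ [Y [Z id]]]

id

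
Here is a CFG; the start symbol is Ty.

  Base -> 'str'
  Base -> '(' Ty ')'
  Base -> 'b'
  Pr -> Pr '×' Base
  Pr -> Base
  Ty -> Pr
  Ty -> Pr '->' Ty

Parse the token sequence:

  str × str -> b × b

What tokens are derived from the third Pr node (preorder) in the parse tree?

b × b

[Ty [Pr [Pr [Base str]] × [Base str]] -> [Ty [Pr [Pr [Base b]] × [Base b]]]]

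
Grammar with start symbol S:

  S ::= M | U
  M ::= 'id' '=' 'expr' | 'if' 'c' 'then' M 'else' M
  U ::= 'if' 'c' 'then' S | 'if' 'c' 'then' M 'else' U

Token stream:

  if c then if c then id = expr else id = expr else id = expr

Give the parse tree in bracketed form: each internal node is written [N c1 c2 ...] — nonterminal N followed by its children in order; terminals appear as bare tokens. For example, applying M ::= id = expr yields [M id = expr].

[S [M if c then [M if c then [M id = expr] else [M id = expr]] else [M id = expr]]]

S
M
if c then M else M
if c then if c then M else M else M
if c then if c then id = expr else M else M
if c then if c then id = expr else id = expr else M
if c then if c then id = expr else id = expr else id = expr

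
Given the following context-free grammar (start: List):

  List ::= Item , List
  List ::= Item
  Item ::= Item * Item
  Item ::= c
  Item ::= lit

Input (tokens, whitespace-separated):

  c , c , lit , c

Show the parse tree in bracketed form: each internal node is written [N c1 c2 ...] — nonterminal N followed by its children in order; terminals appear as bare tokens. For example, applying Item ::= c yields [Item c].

[List [Item c] , [List [Item c] , [List [Item lit] , [List [Item c]]]]]

List
Item , List
c , List
c , Item , List
c , c , List
c , c , Item , List
c , c , lit , List
c , c , lit , Item
c , c , lit , c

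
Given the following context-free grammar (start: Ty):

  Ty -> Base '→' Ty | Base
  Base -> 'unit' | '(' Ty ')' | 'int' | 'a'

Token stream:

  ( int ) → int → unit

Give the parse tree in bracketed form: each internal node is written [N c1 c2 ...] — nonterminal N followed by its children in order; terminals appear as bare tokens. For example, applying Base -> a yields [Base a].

Ty
Base → Ty
( Ty ) → Ty
( Base ) → Ty
( int ) → Ty
( int ) → Base → Ty
( int ) → int → Ty
( int ) → int → Base
( int ) → int → unit

[Ty [Base ( [Ty [Base int]] )] → [Ty [Base int] → [Ty [Base unit]]]]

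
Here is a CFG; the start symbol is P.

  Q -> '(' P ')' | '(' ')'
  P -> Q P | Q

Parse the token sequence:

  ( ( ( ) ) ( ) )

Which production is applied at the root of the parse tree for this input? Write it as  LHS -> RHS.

[P [Q ( [P [Q ( [P [Q ( )]] )] [P [Q ( )]]] )]]

P -> Q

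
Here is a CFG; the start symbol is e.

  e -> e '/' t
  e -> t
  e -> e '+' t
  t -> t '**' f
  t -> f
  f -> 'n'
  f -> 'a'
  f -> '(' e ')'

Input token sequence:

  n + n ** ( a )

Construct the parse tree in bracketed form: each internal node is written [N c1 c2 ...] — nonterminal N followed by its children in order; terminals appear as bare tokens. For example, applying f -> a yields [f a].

[e [e [t [f n]]] + [t [t [f n]] ** [f ( [e [t [f a]]] )]]]

e
e + t
t + t
f + t
n + t
n + t ** f
n + f ** f
n + n ** f
n + n ** ( e )
n + n ** ( t )
n + n ** ( f )
n + n ** ( a )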